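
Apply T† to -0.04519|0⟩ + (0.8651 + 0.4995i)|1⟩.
-0.04519|0⟩ + (0.9649 - 0.2585i)|1⟩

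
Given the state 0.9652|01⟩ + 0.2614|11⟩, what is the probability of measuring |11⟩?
0.06833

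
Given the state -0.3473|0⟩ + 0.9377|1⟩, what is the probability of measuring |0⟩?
0.1206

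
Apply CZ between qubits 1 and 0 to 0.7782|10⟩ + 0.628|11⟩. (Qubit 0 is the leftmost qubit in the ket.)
0.7782|10⟩ - 0.628|11⟩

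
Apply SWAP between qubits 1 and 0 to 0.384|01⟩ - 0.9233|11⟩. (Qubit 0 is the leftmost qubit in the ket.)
0.384|10⟩ - 0.9233|11⟩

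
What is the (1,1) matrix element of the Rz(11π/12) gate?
(0.1305 + 0.9914i)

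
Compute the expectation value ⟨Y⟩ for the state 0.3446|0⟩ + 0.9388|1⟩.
0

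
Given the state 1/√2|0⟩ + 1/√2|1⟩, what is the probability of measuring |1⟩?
1/2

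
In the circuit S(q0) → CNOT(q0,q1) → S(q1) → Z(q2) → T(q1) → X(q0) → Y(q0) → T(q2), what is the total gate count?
8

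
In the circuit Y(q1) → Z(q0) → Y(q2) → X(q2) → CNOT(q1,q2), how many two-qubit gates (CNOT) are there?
1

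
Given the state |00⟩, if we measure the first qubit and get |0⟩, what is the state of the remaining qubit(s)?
|0⟩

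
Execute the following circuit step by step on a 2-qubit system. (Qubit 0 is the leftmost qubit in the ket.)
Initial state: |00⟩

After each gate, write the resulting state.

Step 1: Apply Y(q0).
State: i|10⟩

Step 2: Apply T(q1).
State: i|10⟩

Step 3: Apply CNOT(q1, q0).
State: i|10⟩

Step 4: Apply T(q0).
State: (-1/√2 + (1/√2)i)|10⟩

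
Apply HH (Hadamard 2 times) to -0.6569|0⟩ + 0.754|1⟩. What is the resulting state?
-0.6569|0⟩ + 0.754|1⟩

H² = I, so an even number of Hadamards cancels: H^2 = I and the state is unchanged.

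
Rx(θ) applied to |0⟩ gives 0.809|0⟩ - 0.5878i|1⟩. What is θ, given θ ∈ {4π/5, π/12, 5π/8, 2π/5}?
2π/5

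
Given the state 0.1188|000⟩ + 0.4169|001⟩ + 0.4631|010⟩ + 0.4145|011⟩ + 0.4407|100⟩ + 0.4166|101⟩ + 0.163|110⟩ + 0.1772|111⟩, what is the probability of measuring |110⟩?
0.02657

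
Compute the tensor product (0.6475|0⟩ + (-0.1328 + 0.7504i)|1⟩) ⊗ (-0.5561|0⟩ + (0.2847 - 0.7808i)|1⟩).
-0.3601|00⟩ + (0.1843 - 0.5056i)|01⟩ + (0.07385 - 0.4173i)|10⟩ + (0.5481 + 0.3173i)|11⟩

amp(|b₁b₂…⟩) = product of the factor amplitudes for bits b₁, b₂, …; only kets whose every factor amplitude is nonzero survive.
|00⟩: (0.6475)(-0.5561) = -0.3601
|01⟩: (0.6475)(0.2847 - 0.7808i) = (0.1843 - 0.5056i)
|10⟩: (-0.1328 + 0.7504i)(-0.5561) = (0.07385 - 0.4173i)
|11⟩: (-0.1328 + 0.7504i)(0.2847 - 0.7808i) = (0.5481 + 0.3173i)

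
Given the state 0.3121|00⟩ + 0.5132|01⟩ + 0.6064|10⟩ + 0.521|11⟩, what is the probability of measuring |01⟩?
0.2634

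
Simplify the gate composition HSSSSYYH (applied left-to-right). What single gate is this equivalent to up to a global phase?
I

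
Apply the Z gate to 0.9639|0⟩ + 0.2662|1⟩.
0.9639|0⟩ - 0.2662|1⟩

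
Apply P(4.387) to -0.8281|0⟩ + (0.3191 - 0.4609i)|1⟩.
-0.8281|0⟩ + (-0.5387 - 0.155i)|1⟩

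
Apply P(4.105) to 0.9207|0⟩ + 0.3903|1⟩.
0.9207|0⟩ + (-0.2228 - 0.3205i)|1⟩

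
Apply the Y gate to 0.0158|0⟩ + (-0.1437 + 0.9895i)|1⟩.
(0.9895 + 0.1437i)|0⟩ + 0.0158i|1⟩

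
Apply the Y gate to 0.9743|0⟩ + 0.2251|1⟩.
-0.2251i|0⟩ + 0.9743i|1⟩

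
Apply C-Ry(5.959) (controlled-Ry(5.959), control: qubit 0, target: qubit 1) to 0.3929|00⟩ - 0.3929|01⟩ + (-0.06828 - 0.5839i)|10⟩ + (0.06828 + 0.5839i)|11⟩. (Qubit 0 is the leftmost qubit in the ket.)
0.3929|00⟩ - 0.3929|01⟩ + (0.05637 + 0.482i)|10⟩ + (-0.0784 - 0.6705i)|11⟩

C-Ry(5.959) leaves the control-|0⟩ kets |00⟩, |01⟩ unchanged and applies Ry(5.959) to qubit 1 on the control-|1⟩ pair (|10⟩, |11⟩).
Ry(5.959) = [[cos(θ/2), −sin(θ/2)], [sin(θ/2), cos(θ/2)]]; θ = 5.959, cos(θ/2) ≈ -0.986892, sin(θ/2) ≈ 0.161384.
With a = amp(|10⟩) = (-0.06828 - 0.5839i) and b = amp(|11⟩) = (0.06828 + 0.5839i):
new amp(|10⟩) = (-0.986892)·a + (-0.161384)·b = (0.05637 + 0.482i)
new amp(|11⟩) = (0.161384)·a + (-0.986892)·b = (-0.0784 - 0.6705i)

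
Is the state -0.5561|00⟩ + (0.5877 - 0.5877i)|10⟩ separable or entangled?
Separable

Writing the state as a|00⟩ + b|01⟩ + c|10⟩ + d|11⟩, it is a product state iff ad − bc = 0.
Here (a, b, c, d) = (-0.5561, 0, (0.5877 - 0.5877i), 0): ad − bc = (-0.5561)(0) − (0)(0.5877 - 0.5877i) = 0, so the state is separable.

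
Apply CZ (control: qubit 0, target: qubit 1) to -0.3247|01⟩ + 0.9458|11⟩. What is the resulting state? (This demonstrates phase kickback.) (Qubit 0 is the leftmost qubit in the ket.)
-0.3247|01⟩ - 0.9458|11⟩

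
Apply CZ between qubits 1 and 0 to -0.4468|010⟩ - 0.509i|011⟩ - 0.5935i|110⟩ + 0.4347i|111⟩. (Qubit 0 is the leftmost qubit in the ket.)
-0.4468|010⟩ - 0.509i|011⟩ + 0.5935i|110⟩ - 0.4347i|111⟩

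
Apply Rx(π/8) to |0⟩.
0.9808|0⟩ - 0.1951i|1⟩

Rx(π/8) = [[cos(θ/2), −i·sin(θ/2)], [−i·sin(θ/2), cos(θ/2)]]; θ = π/8, cos(θ/2) ≈ 0.980785, sin(θ/2) ≈ 0.19509.
With a = amp(|0⟩) = 1 and b = amp(|1⟩) = 0:
new amp(|0⟩) = (0.980785)·a + (-0.19509i)·b = 0.9808
new amp(|1⟩) = (-0.19509i)·a + (0.980785)·b = -0.1951i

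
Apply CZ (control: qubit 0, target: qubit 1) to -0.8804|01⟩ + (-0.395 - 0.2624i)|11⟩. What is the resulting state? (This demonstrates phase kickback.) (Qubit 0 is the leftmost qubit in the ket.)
-0.8804|01⟩ + (0.395 + 0.2624i)|11⟩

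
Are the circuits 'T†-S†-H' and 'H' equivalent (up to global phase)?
No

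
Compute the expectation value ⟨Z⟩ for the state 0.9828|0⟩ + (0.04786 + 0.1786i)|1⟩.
0.9317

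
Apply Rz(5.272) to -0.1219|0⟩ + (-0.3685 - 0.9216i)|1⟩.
(0.1066 + 0.05904i)|0⟩ + (0.7688 + 0.6278i)|1⟩

Rz(5.272) = [[e^(−iθ/2), 0], [0, e^(iθ/2)]] with e^(±iθ/2) = cos(θ/2) ± i·sin(θ/2); θ = 5.272, cos(θ/2) ≈ -0.874888, sin(θ/2) ≈ 0.484326.
With a = amp(|0⟩) = -0.1219 and b = amp(|1⟩) = (-0.3685 - 0.9216i):
new amp(|0⟩) = (-0.874888 - 0.484326i)·a = (0.1066 + 0.05904i)
new amp(|1⟩) = (-0.874888 + 0.484326i)·b = (0.7688 + 0.6278i)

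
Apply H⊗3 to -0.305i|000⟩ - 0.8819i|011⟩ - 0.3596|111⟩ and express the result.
(-0.1271 - 0.4196i)|000⟩ + (0.1271 + 0.204i)|001⟩ + (0.1271 + 0.204i)|010⟩ + (-0.1271 - 0.4196i)|011⟩ + (0.1271 - 0.4196i)|100⟩ + (-0.1271 + 0.204i)|101⟩ + (-0.1271 + 0.204i)|110⟩ + (0.1271 - 0.4196i)|111⟩

H⊗3 gives amp(|y⟩) = (1/2√2) Σ_x (−1)^(x·y) amp(|x⟩), where x·y is the number of positions in which both x and y have a 1.
|000⟩: (-0.305i - 0.8819i - 0.3596)/(2√2) = (-0.1271 - 0.4196i)
|001⟩: (-0.305i + 0.8819i + 0.3596)/(2√2) = (0.1271 + 0.204i)
|010⟩: (-0.305i + 0.8819i + 0.3596)/(2√2) = (0.1271 + 0.204i)
|011⟩: (-0.305i - 0.8819i - 0.3596)/(2√2) = (-0.1271 - 0.4196i)
|100⟩: (-0.305i - 0.8819i + 0.3596)/(2√2) = (0.1271 - 0.4196i)
|101⟩: (-0.305i + 0.8819i - 0.3596)/(2√2) = (-0.1271 + 0.204i)
|110⟩: (-0.305i + 0.8819i - 0.3596)/(2√2) = (-0.1271 + 0.204i)
|111⟩: (-0.305i - 0.8819i + 0.3596)/(2√2) = (0.1271 - 0.4196i)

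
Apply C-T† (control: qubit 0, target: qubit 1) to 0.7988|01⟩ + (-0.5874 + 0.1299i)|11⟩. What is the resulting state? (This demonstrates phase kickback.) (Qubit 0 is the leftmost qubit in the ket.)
0.7988|01⟩ + (-0.3235 + 0.5072i)|11⟩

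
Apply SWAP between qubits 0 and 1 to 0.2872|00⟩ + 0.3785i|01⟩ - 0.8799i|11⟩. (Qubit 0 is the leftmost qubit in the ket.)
0.2872|00⟩ + 0.3785i|10⟩ - 0.8799i|11⟩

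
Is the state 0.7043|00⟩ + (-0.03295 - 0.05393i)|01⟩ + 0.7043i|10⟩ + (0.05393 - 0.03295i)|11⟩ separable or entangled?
Separable

Writing the state as a|00⟩ + b|01⟩ + c|10⟩ + d|11⟩, it is a product state iff ad − bc = 0.
Here (a, b, c, d) = (0.7043, (-0.03295 - 0.05393i), 0.7043i, (0.05393 - 0.03295i)): ad − bc = (0.7043)(0.05393 - 0.03295i) − (-0.03295 - 0.05393i)(0.7043i) = 0, so the state is separable.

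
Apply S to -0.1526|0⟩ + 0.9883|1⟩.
-0.1526|0⟩ + 0.9883i|1⟩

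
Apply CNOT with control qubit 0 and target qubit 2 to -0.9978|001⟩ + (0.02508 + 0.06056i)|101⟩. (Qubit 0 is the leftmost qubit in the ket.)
-0.9978|001⟩ + (0.02508 + 0.06056i)|100⟩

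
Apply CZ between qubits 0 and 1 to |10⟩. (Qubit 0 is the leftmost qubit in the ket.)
|10⟩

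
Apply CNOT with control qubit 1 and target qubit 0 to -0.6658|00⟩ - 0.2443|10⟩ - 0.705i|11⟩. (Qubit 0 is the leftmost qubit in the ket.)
-0.6658|00⟩ - 0.705i|01⟩ - 0.2443|10⟩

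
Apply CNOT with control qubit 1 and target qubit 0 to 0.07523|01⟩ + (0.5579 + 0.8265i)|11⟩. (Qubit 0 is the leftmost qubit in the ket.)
(0.5579 + 0.8265i)|01⟩ + 0.07523|11⟩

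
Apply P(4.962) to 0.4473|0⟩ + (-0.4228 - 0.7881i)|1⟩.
0.4473|0⟩ + (-0.8681 + 0.215i)|1⟩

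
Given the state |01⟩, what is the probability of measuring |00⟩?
0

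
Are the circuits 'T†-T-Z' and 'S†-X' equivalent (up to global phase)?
No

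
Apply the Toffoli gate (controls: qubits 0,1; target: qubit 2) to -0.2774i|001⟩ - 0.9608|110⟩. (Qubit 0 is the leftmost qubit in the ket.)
-0.2774i|001⟩ - 0.9608|111⟩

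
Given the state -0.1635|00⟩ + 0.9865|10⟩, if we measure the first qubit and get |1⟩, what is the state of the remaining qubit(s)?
|0⟩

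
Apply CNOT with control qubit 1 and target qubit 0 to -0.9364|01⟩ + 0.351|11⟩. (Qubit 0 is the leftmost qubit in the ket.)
0.351|01⟩ - 0.9364|11⟩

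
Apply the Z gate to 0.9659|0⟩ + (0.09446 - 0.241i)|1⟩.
0.9659|0⟩ + (-0.09446 + 0.241i)|1⟩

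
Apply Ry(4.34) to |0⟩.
-0.564|0⟩ + 0.8258|1⟩

Ry(4.34) = [[cos(θ/2), −sin(θ/2)], [sin(θ/2), cos(θ/2)]]; θ = 4.34, cos(θ/2) ≈ -0.563985, sin(θ/2) ≈ 0.825785.
With a = amp(|0⟩) = 1 and b = amp(|1⟩) = 0:
new amp(|0⟩) = (-0.563985)·a + (-0.825785)·b = -0.564
new amp(|1⟩) = (0.825785)·a + (-0.563985)·b = 0.8258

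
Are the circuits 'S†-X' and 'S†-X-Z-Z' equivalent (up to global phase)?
Yes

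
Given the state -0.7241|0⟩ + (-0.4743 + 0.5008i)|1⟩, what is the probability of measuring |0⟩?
0.5243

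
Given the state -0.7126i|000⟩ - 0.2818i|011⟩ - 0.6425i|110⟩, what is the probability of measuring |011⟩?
0.07941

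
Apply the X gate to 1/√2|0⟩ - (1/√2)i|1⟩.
-(1/√2)i|0⟩ + 1/√2|1⟩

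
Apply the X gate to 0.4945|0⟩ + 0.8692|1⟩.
0.8692|0⟩ + 0.4945|1⟩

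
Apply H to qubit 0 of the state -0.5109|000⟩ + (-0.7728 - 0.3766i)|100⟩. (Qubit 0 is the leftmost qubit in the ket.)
(-0.9077 - 0.2663i)|000⟩ + (0.1852 + 0.2663i)|100⟩

H on qubit 0 mixes each pair of kets that differ only in qubit 0: amplitudes (a, b) of (|…0…⟩, |…1…⟩) become ((a + b)/√2, (a − b)/√2). Kets absent from the input have amplitude 0.
(|000⟩, |100⟩): (a, b) = (-0.5109, (-0.7728 - 0.3766i)) → ((-0.9077 - 0.2663i), (0.1852 + 0.2663i))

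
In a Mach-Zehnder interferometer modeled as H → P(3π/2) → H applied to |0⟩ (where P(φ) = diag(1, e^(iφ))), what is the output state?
(1/2 - (1/2)i)|0⟩ + (1/2 + (1/2)i)|1⟩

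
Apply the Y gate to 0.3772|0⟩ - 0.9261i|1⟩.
-0.9261|0⟩ + 0.3772i|1⟩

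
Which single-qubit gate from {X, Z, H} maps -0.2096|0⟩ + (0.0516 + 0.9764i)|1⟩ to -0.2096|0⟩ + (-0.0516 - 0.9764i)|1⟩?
Z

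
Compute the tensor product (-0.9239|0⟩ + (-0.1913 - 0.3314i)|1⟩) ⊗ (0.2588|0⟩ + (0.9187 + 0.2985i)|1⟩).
-0.2391|00⟩ + (-0.8488 - 0.2758i)|01⟩ + (-0.04951 - 0.08577i)|10⟩ + (-0.07682 - 0.3616i)|11⟩

amp(|b₁b₂…⟩) = product of the factor amplitudes for bits b₁, b₂, …; only kets whose every factor amplitude is nonzero survive.
|00⟩: (-0.9239)(0.2588) = -0.2391
|01⟩: (-0.9239)(0.9187 + 0.2985i) = (-0.8488 - 0.2758i)
|10⟩: (-0.1913 - 0.3314i)(0.2588) = (-0.04951 - 0.08577i)
|11⟩: (-0.1913 - 0.3314i)(0.9187 + 0.2985i) = (-0.07682 - 0.3616i)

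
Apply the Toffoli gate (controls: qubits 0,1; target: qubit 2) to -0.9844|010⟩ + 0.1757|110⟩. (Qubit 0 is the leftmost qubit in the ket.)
-0.9844|010⟩ + 0.1757|111⟩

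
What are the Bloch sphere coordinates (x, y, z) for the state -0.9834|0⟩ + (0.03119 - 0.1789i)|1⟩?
(-0.06134, 0.3519, 0.9341)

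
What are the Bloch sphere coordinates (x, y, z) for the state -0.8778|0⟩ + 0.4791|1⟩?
(-0.8411, 0, 0.541)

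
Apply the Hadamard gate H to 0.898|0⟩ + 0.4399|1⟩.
0.946|0⟩ + 0.3239|1⟩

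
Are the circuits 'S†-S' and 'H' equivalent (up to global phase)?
No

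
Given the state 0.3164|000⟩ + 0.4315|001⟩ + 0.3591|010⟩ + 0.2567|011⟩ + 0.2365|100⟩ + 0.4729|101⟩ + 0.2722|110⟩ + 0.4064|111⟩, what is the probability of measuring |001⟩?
0.1862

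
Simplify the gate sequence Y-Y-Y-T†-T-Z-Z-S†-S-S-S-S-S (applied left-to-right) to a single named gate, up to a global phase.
Y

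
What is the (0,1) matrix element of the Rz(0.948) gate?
0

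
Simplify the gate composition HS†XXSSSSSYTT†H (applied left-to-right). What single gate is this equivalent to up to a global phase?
Y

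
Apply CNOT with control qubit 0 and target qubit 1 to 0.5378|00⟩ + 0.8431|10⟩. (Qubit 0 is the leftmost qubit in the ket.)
0.5378|00⟩ + 0.8431|11⟩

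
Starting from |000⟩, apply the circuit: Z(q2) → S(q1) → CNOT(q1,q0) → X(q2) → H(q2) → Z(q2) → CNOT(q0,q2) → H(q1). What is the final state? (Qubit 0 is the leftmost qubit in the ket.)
1/2|000⟩ + 1/2|001⟩ + 1/2|010⟩ + 1/2|011⟩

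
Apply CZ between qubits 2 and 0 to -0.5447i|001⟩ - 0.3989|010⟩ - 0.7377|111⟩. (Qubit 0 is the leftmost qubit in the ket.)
-0.5447i|001⟩ - 0.3989|010⟩ + 0.7377|111⟩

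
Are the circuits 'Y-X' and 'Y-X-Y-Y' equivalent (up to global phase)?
Yes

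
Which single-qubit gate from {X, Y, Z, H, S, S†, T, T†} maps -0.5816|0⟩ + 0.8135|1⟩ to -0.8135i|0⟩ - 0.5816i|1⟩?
Y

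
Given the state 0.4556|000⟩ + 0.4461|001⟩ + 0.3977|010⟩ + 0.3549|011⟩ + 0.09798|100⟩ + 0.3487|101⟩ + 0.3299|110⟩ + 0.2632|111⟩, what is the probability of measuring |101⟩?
0.1216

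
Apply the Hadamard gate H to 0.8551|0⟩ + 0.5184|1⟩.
0.9712|0⟩ + 0.2381|1⟩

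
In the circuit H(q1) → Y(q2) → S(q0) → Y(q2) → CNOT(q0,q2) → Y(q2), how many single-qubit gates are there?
5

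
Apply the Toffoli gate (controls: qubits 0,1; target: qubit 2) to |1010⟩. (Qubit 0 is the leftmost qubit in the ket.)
|1010⟩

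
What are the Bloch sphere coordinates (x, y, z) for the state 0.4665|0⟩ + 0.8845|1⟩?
(0.8252, 0, -0.5647)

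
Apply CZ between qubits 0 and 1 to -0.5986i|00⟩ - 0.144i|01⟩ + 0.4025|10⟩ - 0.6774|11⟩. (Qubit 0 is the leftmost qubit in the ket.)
-0.5986i|00⟩ - 0.144i|01⟩ + 0.4025|10⟩ + 0.6774|11⟩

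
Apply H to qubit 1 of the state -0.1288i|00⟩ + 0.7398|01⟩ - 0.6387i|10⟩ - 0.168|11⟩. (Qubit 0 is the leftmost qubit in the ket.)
(0.5231 - 0.09108i)|00⟩ + (-0.5231 - 0.09108i)|01⟩ + (-0.1188 - 0.4516i)|10⟩ + (0.1188 - 0.4516i)|11⟩

H on qubit 1 mixes each pair of kets that differ only in qubit 1: amplitudes (a, b) of (|…0…⟩, |…1…⟩) become ((a + b)/√2, (a − b)/√2). Kets absent from the input have amplitude 0.
(|00⟩, |01⟩): (a, b) = (-0.1288i, 0.7398) → ((0.5231 - 0.09108i), (-0.5231 - 0.09108i))
(|10⟩, |11⟩): (a, b) = (-0.6387i, -0.168) → ((-0.1188 - 0.4516i), (0.1188 - 0.4516i))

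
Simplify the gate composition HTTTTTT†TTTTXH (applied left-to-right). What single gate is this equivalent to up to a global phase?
Z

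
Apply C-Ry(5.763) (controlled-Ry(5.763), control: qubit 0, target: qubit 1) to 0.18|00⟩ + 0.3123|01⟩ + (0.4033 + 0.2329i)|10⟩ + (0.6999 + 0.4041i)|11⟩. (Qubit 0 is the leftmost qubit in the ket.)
0.18|00⟩ + 0.3123|01⟩ + (-0.5697 - 0.329i)|10⟩ + (-0.5726 - 0.3306i)|11⟩

C-Ry(5.763) leaves the control-|0⟩ kets |00⟩, |01⟩ unchanged and applies Ry(5.763) to qubit 1 on the control-|1⟩ pair (|10⟩, |11⟩).
Ry(5.763) = [[cos(θ/2), −sin(θ/2)], [sin(θ/2), cos(θ/2)]]; θ = 5.763, cos(θ/2) ≈ -0.966366, sin(θ/2) ≈ 0.25717.
With a = amp(|10⟩) = (0.4033 + 0.2329i) and b = amp(|11⟩) = (0.6999 + 0.4041i):
new amp(|10⟩) = (-0.966366)·a + (-0.25717)·b = (-0.5697 - 0.329i)
new amp(|11⟩) = (0.25717)·a + (-0.966366)·b = (-0.5726 - 0.3306i)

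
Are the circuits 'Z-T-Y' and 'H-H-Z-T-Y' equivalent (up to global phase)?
Yes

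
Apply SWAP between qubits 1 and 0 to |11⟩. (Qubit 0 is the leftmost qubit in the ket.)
|11⟩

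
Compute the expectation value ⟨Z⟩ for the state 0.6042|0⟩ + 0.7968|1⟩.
-0.2698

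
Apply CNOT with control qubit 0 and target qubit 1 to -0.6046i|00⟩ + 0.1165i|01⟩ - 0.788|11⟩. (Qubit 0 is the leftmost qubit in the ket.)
-0.6046i|00⟩ + 0.1165i|01⟩ - 0.788|10⟩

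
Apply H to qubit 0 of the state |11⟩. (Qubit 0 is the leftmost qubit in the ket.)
1/√2|01⟩ - 1/√2|11⟩

H on qubit 0 mixes each pair of kets that differ only in qubit 0: amplitudes (a, b) of (|…0…⟩, |…1…⟩) become ((a + b)/√2, (a − b)/√2). Kets absent from the input have amplitude 0.
(|01⟩, |11⟩): (a, b) = (0, 1) → (1/√2, -1/√2)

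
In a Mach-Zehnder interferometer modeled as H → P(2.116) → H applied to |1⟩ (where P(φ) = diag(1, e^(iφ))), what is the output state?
(0.7593 - 0.4275i)|0⟩ + (0.2407 + 0.4275i)|1⟩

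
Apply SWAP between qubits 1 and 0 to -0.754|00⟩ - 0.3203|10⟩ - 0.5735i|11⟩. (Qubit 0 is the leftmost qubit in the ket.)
-0.754|00⟩ - 0.3203|01⟩ - 0.5735i|11⟩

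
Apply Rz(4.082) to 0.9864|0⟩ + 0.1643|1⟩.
(-0.4469 - 0.8794i)|0⟩ + (-0.07444 + 0.1465i)|1⟩

Rz(4.082) = [[e^(−iθ/2), 0], [0, e^(iθ/2)]] with e^(±iθ/2) = cos(θ/2) ± i·sin(θ/2); θ = 4.082, cos(θ/2) ≈ -0.453068, sin(θ/2) ≈ 0.891476.
With a = amp(|0⟩) = 0.9864 and b = amp(|1⟩) = 0.1643:
new amp(|0⟩) = (-0.453068 - 0.891476i)·a = (-0.4469 - 0.8794i)
new amp(|1⟩) = (-0.453068 + 0.891476i)·b = (-0.07444 + 0.1465i)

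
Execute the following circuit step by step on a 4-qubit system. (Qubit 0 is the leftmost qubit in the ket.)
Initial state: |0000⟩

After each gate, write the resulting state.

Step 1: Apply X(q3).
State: |0001⟩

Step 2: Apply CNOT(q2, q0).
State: |0001⟩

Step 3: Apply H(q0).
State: 1/√2|0001⟩ + 1/√2|1001⟩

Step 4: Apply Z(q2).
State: 1/√2|0001⟩ + 1/√2|1001⟩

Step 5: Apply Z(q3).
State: -1/√2|0001⟩ - 1/√2|1001⟩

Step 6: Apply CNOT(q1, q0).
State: -1/√2|0001⟩ - 1/√2|1001⟩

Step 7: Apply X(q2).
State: -1/√2|0011⟩ - 1/√2|1011⟩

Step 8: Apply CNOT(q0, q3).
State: -1/√2|0011⟩ - 1/√2|1010⟩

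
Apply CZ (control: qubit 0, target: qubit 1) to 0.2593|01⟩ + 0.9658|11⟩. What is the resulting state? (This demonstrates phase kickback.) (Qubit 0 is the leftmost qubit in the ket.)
0.2593|01⟩ - 0.9658|11⟩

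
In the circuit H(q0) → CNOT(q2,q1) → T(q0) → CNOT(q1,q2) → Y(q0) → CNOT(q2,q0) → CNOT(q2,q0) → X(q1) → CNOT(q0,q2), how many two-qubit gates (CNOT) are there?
5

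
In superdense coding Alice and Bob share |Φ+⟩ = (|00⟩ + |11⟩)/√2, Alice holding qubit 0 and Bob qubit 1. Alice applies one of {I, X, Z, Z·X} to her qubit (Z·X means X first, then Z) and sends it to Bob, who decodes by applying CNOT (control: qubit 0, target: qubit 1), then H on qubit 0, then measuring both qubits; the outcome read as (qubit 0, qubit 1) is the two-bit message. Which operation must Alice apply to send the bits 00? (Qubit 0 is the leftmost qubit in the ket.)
I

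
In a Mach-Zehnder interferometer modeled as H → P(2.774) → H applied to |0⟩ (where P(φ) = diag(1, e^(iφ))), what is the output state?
(0.0334 + 0.1797i)|0⟩ + (0.9666 - 0.1797i)|1⟩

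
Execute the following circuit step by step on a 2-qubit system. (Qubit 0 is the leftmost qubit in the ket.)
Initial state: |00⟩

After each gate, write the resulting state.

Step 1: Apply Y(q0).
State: i|10⟩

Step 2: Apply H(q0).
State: (1/√2)i|00⟩ - (1/√2)i|10⟩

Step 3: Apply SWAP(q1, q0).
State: (1/√2)i|00⟩ - (1/√2)i|01⟩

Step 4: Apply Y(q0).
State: -1/√2|10⟩ + 1/√2|11⟩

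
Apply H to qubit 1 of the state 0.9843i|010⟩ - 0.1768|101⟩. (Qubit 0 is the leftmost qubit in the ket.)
0.696i|000⟩ - 0.696i|010⟩ - 0.125|101⟩ - 0.125|111⟩

H on qubit 1 mixes each pair of kets that differ only in qubit 1: amplitudes (a, b) of (|…0…⟩, |…1…⟩) become ((a + b)/√2, (a − b)/√2). Kets absent from the input have amplitude 0.
(|000⟩, |010⟩): (a, b) = (0, 0.9843i) → (0.696i, -0.696i)
(|101⟩, |111⟩): (a, b) = (-0.1768, 0) → (-0.125, -0.125)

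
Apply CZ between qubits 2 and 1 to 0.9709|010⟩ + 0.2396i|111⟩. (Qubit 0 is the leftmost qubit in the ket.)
0.9709|010⟩ - 0.2396i|111⟩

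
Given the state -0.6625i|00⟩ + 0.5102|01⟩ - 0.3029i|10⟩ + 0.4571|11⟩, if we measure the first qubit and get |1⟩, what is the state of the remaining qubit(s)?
-0.5524i|0⟩ + 0.8336|1⟩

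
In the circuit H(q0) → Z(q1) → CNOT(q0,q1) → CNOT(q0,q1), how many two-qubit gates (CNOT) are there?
2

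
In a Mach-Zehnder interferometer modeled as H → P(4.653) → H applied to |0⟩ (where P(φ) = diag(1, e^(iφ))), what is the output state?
(0.4703 - 0.4991i)|0⟩ + (0.5297 + 0.4991i)|1⟩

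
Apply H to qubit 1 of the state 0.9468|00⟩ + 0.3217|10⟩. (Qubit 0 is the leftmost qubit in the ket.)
0.6695|00⟩ + 0.6695|01⟩ + 0.2275|10⟩ + 0.2275|11⟩

H on qubit 1 mixes each pair of kets that differ only in qubit 1: amplitudes (a, b) of (|…0…⟩, |…1…⟩) become ((a + b)/√2, (a − b)/√2). Kets absent from the input have amplitude 0.
(|00⟩, |01⟩): (a, b) = (0.9468, 0) → (0.6695, 0.6695)
(|10⟩, |11⟩): (a, b) = (0.3217, 0) → (0.2275, 0.2275)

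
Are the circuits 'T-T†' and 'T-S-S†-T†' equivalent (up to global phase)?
Yes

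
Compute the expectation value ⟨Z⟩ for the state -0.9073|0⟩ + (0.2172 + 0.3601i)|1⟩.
0.6463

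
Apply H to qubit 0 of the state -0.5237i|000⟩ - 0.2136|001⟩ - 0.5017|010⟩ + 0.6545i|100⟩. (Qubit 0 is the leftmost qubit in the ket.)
0.09249i|000⟩ - 0.151|001⟩ - 0.3548|010⟩ - 0.8331i|100⟩ - 0.151|101⟩ - 0.3548|110⟩

H on qubit 0 mixes each pair of kets that differ only in qubit 0: amplitudes (a, b) of (|…0…⟩, |…1…⟩) become ((a + b)/√2, (a − b)/√2). Kets absent from the input have amplitude 0.
(|000⟩, |100⟩): (a, b) = (-0.5237i, 0.6545i) → (0.09249i, -0.8331i)
(|001⟩, |101⟩): (a, b) = (-0.2136, 0) → (-0.151, -0.151)
(|010⟩, |110⟩): (a, b) = (-0.5017, 0) → (-0.3548, -0.3548)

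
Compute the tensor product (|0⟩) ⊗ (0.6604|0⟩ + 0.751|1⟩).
0.6604|00⟩ + 0.751|01⟩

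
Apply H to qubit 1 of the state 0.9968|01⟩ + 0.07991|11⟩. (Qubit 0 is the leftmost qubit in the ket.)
0.7048|00⟩ - 0.7048|01⟩ + 0.0565|10⟩ - 0.0565|11⟩

H on qubit 1 mixes each pair of kets that differ only in qubit 1: amplitudes (a, b) of (|…0…⟩, |…1…⟩) become ((a + b)/√2, (a − b)/√2). Kets absent from the input have amplitude 0.
(|00⟩, |01⟩): (a, b) = (0, 0.9968) → (0.7048, -0.7048)
(|10⟩, |11⟩): (a, b) = (0, 0.07991) → (0.0565, -0.0565)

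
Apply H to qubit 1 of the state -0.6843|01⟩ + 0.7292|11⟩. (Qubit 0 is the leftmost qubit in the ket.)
-0.4839|00⟩ + 0.4839|01⟩ + 0.5156|10⟩ - 0.5156|11⟩

H on qubit 1 mixes each pair of kets that differ only in qubit 1: amplitudes (a, b) of (|…0…⟩, |…1…⟩) become ((a + b)/√2, (a − b)/√2). Kets absent from the input have amplitude 0.
(|00⟩, |01⟩): (a, b) = (0, -0.6843) → (-0.4839, 0.4839)
(|10⟩, |11⟩): (a, b) = (0, 0.7292) → (0.5156, -0.5156)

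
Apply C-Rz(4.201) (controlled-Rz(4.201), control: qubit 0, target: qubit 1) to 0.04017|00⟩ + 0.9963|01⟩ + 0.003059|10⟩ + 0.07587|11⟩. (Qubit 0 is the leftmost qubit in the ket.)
0.04017|00⟩ + 0.9963|01⟩ + (-0.001546 - 0.00264i)|10⟩ + (-0.03834 + 0.06547i)|11⟩

C-Rz(4.201) leaves the control-|0⟩ kets |00⟩, |01⟩ unchanged and applies Rz(4.201) to qubit 1 on the control-|1⟩ pair (|10⟩, |11⟩).
Rz(4.201) = [[e^(−iθ/2), 0], [0, e^(iθ/2)]] with e^(±iθ/2) = cos(θ/2) ± i·sin(θ/2); θ = 4.201, cos(θ/2) ≈ -0.505278, sin(θ/2) ≈ 0.862957.
With a = amp(|10⟩) = 0.003059 and b = amp(|11⟩) = 0.07587:
new amp(|10⟩) = (-0.505278 - 0.862957i)·a = (-0.001546 - 0.00264i)
new amp(|11⟩) = (-0.505278 + 0.862957i)·b = (-0.03834 + 0.06547i)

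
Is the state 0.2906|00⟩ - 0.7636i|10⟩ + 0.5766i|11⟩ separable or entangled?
Entangled

Writing the state as a|00⟩ + b|01⟩ + c|10⟩ + d|11⟩, it is a product state iff ad − bc = 0.
Here (a, b, c, d) = (0.2906, 0, -0.7636i, 0.5766i): ad − bc = (0.2906)(0.5766i) − (0)(-0.7636i) = 0.1676i ≠ 0, so the state is entangled.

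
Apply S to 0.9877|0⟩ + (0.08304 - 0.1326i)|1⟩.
0.9877|0⟩ + (0.1326 + 0.08304i)|1⟩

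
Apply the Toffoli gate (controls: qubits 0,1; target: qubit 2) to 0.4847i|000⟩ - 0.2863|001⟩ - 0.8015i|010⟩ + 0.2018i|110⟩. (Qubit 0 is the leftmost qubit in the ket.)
0.4847i|000⟩ - 0.2863|001⟩ - 0.8015i|010⟩ + 0.2018i|111⟩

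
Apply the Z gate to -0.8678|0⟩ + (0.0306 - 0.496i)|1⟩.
-0.8678|0⟩ + (-0.0306 + 0.496i)|1⟩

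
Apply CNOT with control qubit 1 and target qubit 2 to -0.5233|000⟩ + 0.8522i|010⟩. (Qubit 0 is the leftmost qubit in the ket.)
-0.5233|000⟩ + 0.8522i|011⟩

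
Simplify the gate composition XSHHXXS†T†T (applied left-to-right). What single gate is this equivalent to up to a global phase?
X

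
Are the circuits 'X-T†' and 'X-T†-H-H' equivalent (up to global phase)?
Yes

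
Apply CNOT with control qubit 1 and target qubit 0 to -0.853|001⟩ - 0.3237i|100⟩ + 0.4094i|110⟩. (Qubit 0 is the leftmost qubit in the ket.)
-0.853|001⟩ + 0.4094i|010⟩ - 0.3237i|100⟩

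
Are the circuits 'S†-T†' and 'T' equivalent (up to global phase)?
No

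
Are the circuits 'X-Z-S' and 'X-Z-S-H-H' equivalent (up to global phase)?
Yes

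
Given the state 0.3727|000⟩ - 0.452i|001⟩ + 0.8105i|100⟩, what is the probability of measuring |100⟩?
0.6569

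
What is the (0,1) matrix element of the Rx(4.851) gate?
-0.6564i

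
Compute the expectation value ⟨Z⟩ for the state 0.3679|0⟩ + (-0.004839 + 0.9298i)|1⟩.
-0.7292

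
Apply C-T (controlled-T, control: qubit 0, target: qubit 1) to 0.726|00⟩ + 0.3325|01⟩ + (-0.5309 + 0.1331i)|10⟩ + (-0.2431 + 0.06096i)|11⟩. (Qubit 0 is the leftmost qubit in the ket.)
0.726|00⟩ + 0.3325|01⟩ + (-0.5309 + 0.1331i)|10⟩ + (-0.215 - 0.1288i)|11⟩

C-T leaves the control-|0⟩ kets |00⟩, |01⟩ unchanged and applies T to qubit 1 on the control-|1⟩ pair (|10⟩, |11⟩).
T = [[1, 0], [0, (1/√2 + (1/√2)i)]].
With a = amp(|10⟩) = (-0.5309 + 0.1331i) and b = amp(|11⟩) = (-0.2431 + 0.06096i):
new amp(|10⟩) = (1)·a = (-0.5309 + 0.1331i)
new amp(|11⟩) = (1/√2 + (1/√2)i)·b = (-0.215 - 0.1288i)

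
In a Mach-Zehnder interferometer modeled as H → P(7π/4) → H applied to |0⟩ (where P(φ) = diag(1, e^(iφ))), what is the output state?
(0.8536 - (1/√8)i)|0⟩ + (0.1464 + (1/√8)i)|1⟩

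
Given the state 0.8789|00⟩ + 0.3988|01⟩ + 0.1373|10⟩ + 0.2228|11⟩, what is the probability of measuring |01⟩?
0.159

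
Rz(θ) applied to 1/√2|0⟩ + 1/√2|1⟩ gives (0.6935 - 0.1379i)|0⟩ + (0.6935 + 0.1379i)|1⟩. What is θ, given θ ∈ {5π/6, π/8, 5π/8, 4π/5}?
π/8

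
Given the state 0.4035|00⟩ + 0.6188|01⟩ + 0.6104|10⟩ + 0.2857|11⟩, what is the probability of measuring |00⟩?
0.1628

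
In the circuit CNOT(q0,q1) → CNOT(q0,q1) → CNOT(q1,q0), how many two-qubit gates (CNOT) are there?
3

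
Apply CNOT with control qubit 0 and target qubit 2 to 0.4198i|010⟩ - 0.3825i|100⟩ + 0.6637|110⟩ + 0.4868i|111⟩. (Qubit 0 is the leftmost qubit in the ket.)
0.4198i|010⟩ - 0.3825i|101⟩ + 0.4868i|110⟩ + 0.6637|111⟩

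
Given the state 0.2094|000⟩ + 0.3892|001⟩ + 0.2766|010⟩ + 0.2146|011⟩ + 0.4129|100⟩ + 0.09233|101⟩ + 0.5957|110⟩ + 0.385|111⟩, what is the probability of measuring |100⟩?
0.1705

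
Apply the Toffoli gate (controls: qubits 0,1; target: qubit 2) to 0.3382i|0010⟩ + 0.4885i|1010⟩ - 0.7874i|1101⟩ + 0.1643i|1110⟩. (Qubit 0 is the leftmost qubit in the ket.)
0.3382i|0010⟩ + 0.4885i|1010⟩ + 0.1643i|1100⟩ - 0.7874i|1111⟩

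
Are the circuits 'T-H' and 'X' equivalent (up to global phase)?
No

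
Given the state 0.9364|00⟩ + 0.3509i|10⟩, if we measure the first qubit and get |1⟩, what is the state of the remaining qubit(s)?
i|0⟩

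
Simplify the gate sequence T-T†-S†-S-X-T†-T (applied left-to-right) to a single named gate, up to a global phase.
X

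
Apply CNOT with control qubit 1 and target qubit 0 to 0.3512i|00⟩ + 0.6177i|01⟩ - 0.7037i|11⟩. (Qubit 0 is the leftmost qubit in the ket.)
0.3512i|00⟩ - 0.7037i|01⟩ + 0.6177i|11⟩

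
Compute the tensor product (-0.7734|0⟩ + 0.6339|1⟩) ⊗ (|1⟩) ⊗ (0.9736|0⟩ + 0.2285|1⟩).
-0.753|010⟩ - 0.1767|011⟩ + 0.6172|110⟩ + 0.1448|111⟩

amp(|b₁b₂…⟩) = product of the factor amplitudes for bits b₁, b₂, …; only kets whose every factor amplitude is nonzero survive.
|010⟩: (-0.7734)(1)(0.9736) = -0.753
|011⟩: (-0.7734)(1)(0.2285) = -0.1767
|110⟩: (0.6339)(1)(0.9736) = 0.6172
|111⟩: (0.6339)(1)(0.2285) = 0.1448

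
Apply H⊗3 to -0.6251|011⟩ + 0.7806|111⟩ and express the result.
0.05498|000⟩ - 0.05498|001⟩ - 0.05498|010⟩ + 0.05498|011⟩ - 0.497|100⟩ + 0.497|101⟩ + 0.497|110⟩ - 0.497|111⟩

H⊗3 gives amp(|y⟩) = (1/2√2) Σ_x (−1)^(x·y) amp(|x⟩), where x·y is the number of positions in which both x and y have a 1.
|000⟩: (-0.6251 + 0.7806)/(2√2) = 0.05498
|001⟩: (0.6251 - 0.7806)/(2√2) = -0.05498
|010⟩: (0.6251 - 0.7806)/(2√2) = -0.05498
|011⟩: (-0.6251 + 0.7806)/(2√2) = 0.05498
|100⟩: (-0.6251 - 0.7806)/(2√2) = -0.497
|101⟩: (0.6251 + 0.7806)/(2√2) = 0.497
|110⟩: (0.6251 + 0.7806)/(2√2) = 0.497
|111⟩: (-0.6251 - 0.7806)/(2√2) = -0.497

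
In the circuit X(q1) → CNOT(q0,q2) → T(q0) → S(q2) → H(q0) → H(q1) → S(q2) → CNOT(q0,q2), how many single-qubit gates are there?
6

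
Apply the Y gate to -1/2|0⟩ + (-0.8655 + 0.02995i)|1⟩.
(0.02995 + 0.8655i)|0⟩ - (1/2)i|1⟩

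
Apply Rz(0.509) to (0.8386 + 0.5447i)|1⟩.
(0.6745 + 0.7383i)|1⟩

Rz(0.509) = [[e^(−iθ/2), 0], [0, e^(iθ/2)]] with e^(±iθ/2) = cos(θ/2) ± i·sin(θ/2); θ = 0.509, cos(θ/2) ≈ 0.967789, sin(θ/2) ≈ 0.251762.
With a = amp(|0⟩) = 0 and b = amp(|1⟩) = (0.8386 + 0.5447i):
new amp(|0⟩) = (0.967789 - 0.251762i)·a = 0
new amp(|1⟩) = (0.967789 + 0.251762i)·b = (0.6745 + 0.7383i)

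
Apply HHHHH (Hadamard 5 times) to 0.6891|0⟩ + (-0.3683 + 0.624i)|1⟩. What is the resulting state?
(0.2268 + 0.4412i)|0⟩ + (0.7477 - 0.4412i)|1⟩

H² = I, so H^5 = H: a single Hadamard. With (a, b) = (0.6891, (-0.3683 + 0.624i)), H gives ((a + b)/√2, (a − b)/√2) = ((0.2268 + 0.4412i), (0.7477 - 0.4412i)).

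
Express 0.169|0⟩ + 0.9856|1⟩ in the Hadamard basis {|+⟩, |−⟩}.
0.8164|+⟩ - 0.5774|−⟩

With |ψ⟩ = α|0⟩ + β|1⟩, the Hadamard-basis coefficients are ⟨+|ψ⟩ = (α + β)/√2 and ⟨−|ψ⟩ = (α − β)/√2.
Here α = 0.169, β = 0.9856: (α + β)/√2 = 0.8164, (α − β)/√2 = -0.5774.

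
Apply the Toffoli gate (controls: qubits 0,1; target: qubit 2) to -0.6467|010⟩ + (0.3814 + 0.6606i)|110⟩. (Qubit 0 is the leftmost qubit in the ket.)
-0.6467|010⟩ + (0.3814 + 0.6606i)|111⟩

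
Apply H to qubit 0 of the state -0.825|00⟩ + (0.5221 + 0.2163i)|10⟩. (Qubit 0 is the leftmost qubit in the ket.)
(-0.2142 + 0.1529i)|00⟩ + (-0.9525 - 0.1529i)|10⟩

H on qubit 0 mixes each pair of kets that differ only in qubit 0: amplitudes (a, b) of (|…0…⟩, |…1…⟩) become ((a + b)/√2, (a − b)/√2). Kets absent from the input have amplitude 0.
(|00⟩, |10⟩): (a, b) = (-0.825, (0.5221 + 0.2163i)) → ((-0.2142 + 0.1529i), (-0.9525 - 0.1529i))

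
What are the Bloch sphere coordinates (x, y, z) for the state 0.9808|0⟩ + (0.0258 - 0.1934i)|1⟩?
(0.05061, -0.3794, 0.9239)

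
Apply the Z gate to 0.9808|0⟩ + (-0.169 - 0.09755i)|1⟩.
0.9808|0⟩ + (0.169 + 0.09755i)|1⟩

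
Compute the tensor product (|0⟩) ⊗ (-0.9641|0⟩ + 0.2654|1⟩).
-0.9641|00⟩ + 0.2654|01⟩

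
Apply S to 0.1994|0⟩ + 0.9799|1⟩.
0.1994|0⟩ + 0.9799i|1⟩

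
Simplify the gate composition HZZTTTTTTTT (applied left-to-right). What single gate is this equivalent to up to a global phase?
H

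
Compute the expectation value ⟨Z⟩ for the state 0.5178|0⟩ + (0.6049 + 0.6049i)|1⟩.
-0.4637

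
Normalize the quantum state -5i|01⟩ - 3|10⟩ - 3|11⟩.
-0.7625i|01⟩ - 0.4575|10⟩ - 0.4575|11⟩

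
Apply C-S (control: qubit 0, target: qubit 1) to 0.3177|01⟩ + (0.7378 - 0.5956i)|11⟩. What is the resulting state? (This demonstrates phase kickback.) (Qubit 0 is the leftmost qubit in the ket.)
0.3177|01⟩ + (0.5956 + 0.7378i)|11⟩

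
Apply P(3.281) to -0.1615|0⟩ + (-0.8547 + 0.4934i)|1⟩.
-0.1615|0⟩ + (0.915 - 0.3698i)|1⟩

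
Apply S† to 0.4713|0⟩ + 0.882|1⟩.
0.4713|0⟩ - 0.882i|1⟩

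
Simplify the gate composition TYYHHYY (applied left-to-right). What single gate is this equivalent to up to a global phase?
T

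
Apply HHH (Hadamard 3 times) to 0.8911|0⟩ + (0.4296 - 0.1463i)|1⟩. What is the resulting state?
(0.9339 - 0.1034i)|0⟩ + (0.3263 + 0.1034i)|1⟩

H² = I, so H^3 = H: a single Hadamard. With (a, b) = (0.8911, (0.4296 - 0.1463i)), H gives ((a + b)/√2, (a − b)/√2) = ((0.9339 - 0.1034i), (0.3263 + 0.1034i)).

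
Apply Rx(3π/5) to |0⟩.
0.5878|0⟩ - 0.809i|1⟩

Rx(3π/5) = [[cos(θ/2), −i·sin(θ/2)], [−i·sin(θ/2), cos(θ/2)]]; θ = 3π/5, cos(θ/2) ≈ 0.587785, sin(θ/2) ≈ 0.809017.
With a = amp(|0⟩) = 1 and b = amp(|1⟩) = 0:
new amp(|0⟩) = (0.587785)·a + (-0.809017i)·b = 0.5878
new amp(|1⟩) = (-0.809017i)·a + (0.587785)·b = -0.809i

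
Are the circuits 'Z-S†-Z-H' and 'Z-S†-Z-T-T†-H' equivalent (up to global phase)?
Yes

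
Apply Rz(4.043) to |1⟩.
(-0.4356 + 0.9001i)|1⟩

Rz(4.043) = [[e^(−iθ/2), 0], [0, e^(iθ/2)]] with e^(±iθ/2) = cos(θ/2) ± i·sin(θ/2); θ = 4.043, cos(θ/2) ≈ -0.435599, sin(θ/2) ≈ 0.900141.
With a = amp(|0⟩) = 0 and b = amp(|1⟩) = 1:
new amp(|0⟩) = (-0.435599 - 0.900141i)·a = 0
new amp(|1⟩) = (-0.435599 + 0.900141i)·b = (-0.4356 + 0.9001i)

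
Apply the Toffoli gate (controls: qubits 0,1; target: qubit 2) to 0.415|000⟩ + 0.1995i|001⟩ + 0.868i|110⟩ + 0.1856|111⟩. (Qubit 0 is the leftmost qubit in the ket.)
0.415|000⟩ + 0.1995i|001⟩ + 0.1856|110⟩ + 0.868i|111⟩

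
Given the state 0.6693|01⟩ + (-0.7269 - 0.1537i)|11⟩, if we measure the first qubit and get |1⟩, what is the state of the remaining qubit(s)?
(-0.9784 - 0.2069i)|1⟩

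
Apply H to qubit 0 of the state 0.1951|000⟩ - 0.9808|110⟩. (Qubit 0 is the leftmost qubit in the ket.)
0.138|000⟩ - 0.6935|010⟩ + 0.138|100⟩ + 0.6935|110⟩

H on qubit 0 mixes each pair of kets that differ only in qubit 0: amplitudes (a, b) of (|…0…⟩, |…1…⟩) become ((a + b)/√2, (a − b)/√2). Kets absent from the input have amplitude 0.
(|000⟩, |100⟩): (a, b) = (0.1951, 0) → (0.138, 0.138)
(|010⟩, |110⟩): (a, b) = (0, -0.9808) → (-0.6935, 0.6935)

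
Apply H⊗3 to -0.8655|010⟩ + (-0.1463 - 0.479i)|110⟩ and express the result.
(-0.3577 - 0.1694i)|000⟩ + (-0.3577 - 0.1694i)|001⟩ + (0.3577 + 0.1694i)|010⟩ + (0.3577 + 0.1694i)|011⟩ + (-0.2543 + 0.1694i)|100⟩ + (-0.2543 + 0.1694i)|101⟩ + (0.2543 - 0.1694i)|110⟩ + (0.2543 - 0.1694i)|111⟩

H⊗3 gives amp(|y⟩) = (1/2√2) Σ_x (−1)^(x·y) amp(|x⟩), where x·y is the number of positions in which both x and y have a 1.
|000⟩: (-0.8655 + (-0.1463 - 0.479i))/(2√2) = (-0.3577 - 0.1694i)
|001⟩: (-0.8655 + (-0.1463 - 0.479i))/(2√2) = (-0.3577 - 0.1694i)
|010⟩: (0.8655 - (-0.1463 - 0.479i))/(2√2) = (0.3577 + 0.1694i)
|011⟩: (0.8655 - (-0.1463 - 0.479i))/(2√2) = (0.3577 + 0.1694i)
|100⟩: (-0.8655 - (-0.1463 - 0.479i))/(2√2) = (-0.2543 + 0.1694i)
|101⟩: (-0.8655 - (-0.1463 - 0.479i))/(2√2) = (-0.2543 + 0.1694i)
|110⟩: (0.8655 + (-0.1463 - 0.479i))/(2√2) = (0.2543 - 0.1694i)
|111⟩: (0.8655 + (-0.1463 - 0.479i))/(2√2) = (0.2543 - 0.1694i)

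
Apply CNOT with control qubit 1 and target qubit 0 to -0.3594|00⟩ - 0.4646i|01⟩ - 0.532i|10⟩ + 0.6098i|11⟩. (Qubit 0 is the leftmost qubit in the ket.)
-0.3594|00⟩ + 0.6098i|01⟩ - 0.532i|10⟩ - 0.4646i|11⟩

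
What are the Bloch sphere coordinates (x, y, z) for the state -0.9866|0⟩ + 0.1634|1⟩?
(-0.3224, 0, 0.9467)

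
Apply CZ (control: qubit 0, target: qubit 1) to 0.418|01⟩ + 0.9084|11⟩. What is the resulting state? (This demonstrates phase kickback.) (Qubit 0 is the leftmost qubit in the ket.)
0.418|01⟩ - 0.9084|11⟩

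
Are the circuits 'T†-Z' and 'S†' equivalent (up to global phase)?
No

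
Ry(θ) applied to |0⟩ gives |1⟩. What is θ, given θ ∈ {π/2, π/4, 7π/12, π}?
π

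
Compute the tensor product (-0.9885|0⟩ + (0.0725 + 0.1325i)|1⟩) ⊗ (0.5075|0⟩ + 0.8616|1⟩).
-0.5017|00⟩ - 0.8517|01⟩ + (0.03679 + 0.06724i)|10⟩ + (0.06247 + 0.1142i)|11⟩

amp(|b₁b₂…⟩) = product of the factor amplitudes for bits b₁, b₂, …; only kets whose every factor amplitude is nonzero survive.
|00⟩: (-0.9885)(0.5075) = -0.5017
|01⟩: (-0.9885)(0.8616) = -0.8517
|10⟩: (0.0725 + 0.1325i)(0.5075) = (0.03679 + 0.06724i)
|11⟩: (0.0725 + 0.1325i)(0.8616) = (0.06247 + 0.1142i)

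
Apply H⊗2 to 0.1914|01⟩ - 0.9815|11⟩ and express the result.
-0.3951|00⟩ + 0.3951|01⟩ + 0.5865|10⟩ - 0.5865|11⟩

H⊗2 gives amp(|y⟩) = (1/2) Σ_x (−1)^(x·y) amp(|x⟩), where x·y is the number of positions in which both x and y have a 1.
|00⟩: (0.1914 - 0.9815)/2 = -0.3951
|01⟩: (-0.1914 + 0.9815)/2 = 0.3951
|10⟩: (0.1914 + 0.9815)/2 = 0.5865
|11⟩: (-0.1914 - 0.9815)/2 = -0.5865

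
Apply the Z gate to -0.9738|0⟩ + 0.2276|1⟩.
-0.9738|0⟩ - 0.2276|1⟩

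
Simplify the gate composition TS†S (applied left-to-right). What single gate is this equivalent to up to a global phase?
T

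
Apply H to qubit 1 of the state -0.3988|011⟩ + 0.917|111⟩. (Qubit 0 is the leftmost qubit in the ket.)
-0.282|001⟩ + 0.282|011⟩ + 0.6484|101⟩ - 0.6484|111⟩

H on qubit 1 mixes each pair of kets that differ only in qubit 1: amplitudes (a, b) of (|…0…⟩, |…1…⟩) become ((a + b)/√2, (a − b)/√2). Kets absent from the input have amplitude 0.
(|001⟩, |011⟩): (a, b) = (0, -0.3988) → (-0.282, 0.282)
(|101⟩, |111⟩): (a, b) = (0, 0.917) → (0.6484, -0.6484)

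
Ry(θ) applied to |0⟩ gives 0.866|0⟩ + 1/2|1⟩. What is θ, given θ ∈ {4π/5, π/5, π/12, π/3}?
π/3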